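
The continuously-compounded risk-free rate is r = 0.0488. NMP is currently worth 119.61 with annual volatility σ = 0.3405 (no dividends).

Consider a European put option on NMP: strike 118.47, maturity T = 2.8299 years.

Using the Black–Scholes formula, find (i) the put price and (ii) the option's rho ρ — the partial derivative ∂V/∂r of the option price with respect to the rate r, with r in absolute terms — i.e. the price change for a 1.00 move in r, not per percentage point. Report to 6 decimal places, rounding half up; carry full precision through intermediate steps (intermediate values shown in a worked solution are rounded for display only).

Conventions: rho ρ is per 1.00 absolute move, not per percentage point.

σ√T = 0.3405·√2.8299 = 0.572800
d₁ = (ln(S/K) + (r+σ²/2)T) / (σ√T) = (ln(119.61/118.47) + (0.0488+0.3405²/2)·2.8299) / 0.572800 = (0.009577 + 0.302149) / 0.572800 = 0.544214
d₂ = d₁ − σ√T = 0.544214 − 0.572800 = -0.028586
e^{−rT} = 0.871012
N(−d₁) = 0.293147,  N(−d₂) = 0.511402
Put price V = K·e^{−rT}·N(−d₂) − S·N(−d₁) = 52.771025 − 35.063331 = 17.707694
ρ = −K·T·e^{−rT}·N(−d₂) = -149.336723

price = 17.707694
ρ = -149.336723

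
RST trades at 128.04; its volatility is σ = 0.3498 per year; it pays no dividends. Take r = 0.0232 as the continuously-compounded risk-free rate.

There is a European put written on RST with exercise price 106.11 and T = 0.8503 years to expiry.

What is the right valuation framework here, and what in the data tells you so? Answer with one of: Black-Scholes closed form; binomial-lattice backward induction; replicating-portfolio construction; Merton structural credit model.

Key observation: a European claim on RST (strike 106.11) — a lognormal (GBM) underlying with constant rate and volatility — has an exact closed-form value; no lattice or capital structure is involved.

framework: Black-Scholes closed form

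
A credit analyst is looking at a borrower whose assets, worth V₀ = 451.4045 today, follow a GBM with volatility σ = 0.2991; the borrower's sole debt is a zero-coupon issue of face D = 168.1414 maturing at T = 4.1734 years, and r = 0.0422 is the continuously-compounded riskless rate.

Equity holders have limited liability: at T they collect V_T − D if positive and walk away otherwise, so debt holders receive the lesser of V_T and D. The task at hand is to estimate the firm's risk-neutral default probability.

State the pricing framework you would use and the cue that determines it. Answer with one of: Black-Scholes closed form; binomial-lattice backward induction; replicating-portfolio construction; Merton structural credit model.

Key observation: a levered firm with one bullet debt due at 4.1734 years is the canonical structural-credit setup: equity is a call on the firm's assets struck at the face value.

framework: Merton structural credit model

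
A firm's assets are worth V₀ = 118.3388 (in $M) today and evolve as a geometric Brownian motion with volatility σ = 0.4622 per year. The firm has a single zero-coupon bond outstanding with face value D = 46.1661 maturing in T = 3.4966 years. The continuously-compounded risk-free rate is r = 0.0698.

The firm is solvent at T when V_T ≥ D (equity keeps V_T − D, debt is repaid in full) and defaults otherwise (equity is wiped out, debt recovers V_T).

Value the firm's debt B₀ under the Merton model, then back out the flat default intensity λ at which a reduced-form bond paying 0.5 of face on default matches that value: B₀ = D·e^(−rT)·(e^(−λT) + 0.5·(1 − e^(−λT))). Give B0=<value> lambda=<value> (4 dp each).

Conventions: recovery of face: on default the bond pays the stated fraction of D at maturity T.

B0=34.1013 lambda=0.0347

Equity is a call on the firm's assets struck at D = 46.1661:
d₁ = [ln(V₀/D) + (r + σ²/2)T] / (σ√T)
   = [ln(118.3388/46.1661) + (0.0698 + 0.5·0.4622²)·3.4966] / (0.4622·√3.4966)
   = [0.941306 + 0.617550] / 0.864277 = 1.803653
d₂ = d₁ − σ√T = 1.803653 − 0.864277 = 0.939376
N(d₁) = 0.964357,  N(d₂) = 0.826231,  e^(−rT) = 0.783439
E₀ = V₀·N(d₁) − D·e^(−rT)·N(d₂)
   = 118.3388·0.964357 − 46.1661·0.783439·0.826231 = 84.237489
B₀ = V₀ − E₀ = 118.3388 − 84.237489 = 34.101311
e^(−λT) = (B₀·e^(rT)/D − 0.5)/(1 − 0.5) = (34.1013·1.276424/46.1661 − 0.5)/0.5 = 0.88570094
λ = −ln(0.88570094)/3.4966 = 0.034713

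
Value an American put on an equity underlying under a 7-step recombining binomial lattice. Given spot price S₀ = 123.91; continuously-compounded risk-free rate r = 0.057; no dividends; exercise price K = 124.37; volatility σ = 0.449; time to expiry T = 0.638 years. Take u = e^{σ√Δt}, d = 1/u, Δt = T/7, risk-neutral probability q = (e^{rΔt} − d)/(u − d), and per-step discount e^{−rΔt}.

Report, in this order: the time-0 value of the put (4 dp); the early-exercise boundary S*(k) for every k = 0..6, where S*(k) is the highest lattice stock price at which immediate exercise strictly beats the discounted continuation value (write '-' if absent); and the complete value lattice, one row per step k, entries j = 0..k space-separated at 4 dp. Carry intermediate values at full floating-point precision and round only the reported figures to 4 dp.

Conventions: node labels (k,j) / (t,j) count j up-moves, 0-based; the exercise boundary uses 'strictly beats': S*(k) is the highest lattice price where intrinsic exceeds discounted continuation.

params: Δt=0.09114 u=1.14517 d=0.87323 q=0.48532 e^(-rΔt)=0.99482
t_7 payoffs: 76.3946 61.4545 41.8618 16.1677 0.0000 0.0000 0.0000 0.0000
t_6: node(6,0) S=54.9399 payoff=69.4301 vs cont=68.7856 → 69.4301 [stop]  node(6,1) S=72.0489 payoff=52.3211 vs cont=51.6766 → 52.3211 [stop]  node(6,2) S=94.4859 payoff=29.8841 vs cont=29.2397 → 29.8841 [stop]  node(6,3) S=123.9100 payoff=0.4600 vs cont=8.2781 → 8.2781 [wait]  node(6,4) S=162.4972 payoff=0.0000 vs cont=0.0000 → 0.0000 [wait]  node(6,5) S=213.1009 payoff=0.0000 vs cont=0.0000 → 0.0000 [wait]  node(6,6) S=279.4632 payoff=0.0000 vs cont=0.0000 → 0.0000 [wait]  ⇒ S*(6)=94.4859
t_5: node(5,0) S=62.9155 payoff=61.4545 vs cont=60.8100 → 61.4545 [stop]  node(5,1) S=82.5082 payoff=41.8618 vs cont=41.2173 → 41.8618 [stop]  node(5,2) S=108.2023 payoff=16.1677 vs cont=19.2978 → 19.2978 [wait]  node(5,3) S=141.8979 payoff=0.0000 vs cont=4.2385 → 4.2385 [wait]  node(5,4) S=186.0868 payoff=0.0000 vs cont=0.0000 → 0.0000 [wait]  node(5,5) S=244.0366 payoff=0.0000 vs cont=0.0000 → 0.0000 [wait]  ⇒ S*(5)=82.5082
t_4: node(4,0) S=72.0489 payoff=52.3211 vs cont=51.6766 → 52.3211 [stop]  node(4,1) S=94.4859 payoff=29.8841 vs cont=30.7509 → 30.7509 [wait]  node(4,2) S=123.9100 payoff=0.4600 vs cont=11.9271 → 11.9271 [wait]  node(4,3) S=162.4972 payoff=0.0000 vs cont=2.1702 → 2.1702 [wait]  node(4,4) S=213.1009 payoff=0.0000 vs cont=0.0000 → 0.0000 [wait]  ⇒ S*(4)=72.0489
t_3: node(3,0) S=82.5082 payoff=41.8618 vs cont=41.6358 → 41.8618 [stop]  node(3,1) S=108.2023 payoff=16.1677 vs cont=21.5034 → 21.5034 [wait]  node(3,2) S=141.8979 payoff=0.0000 vs cont=7.1547 → 7.1547 [wait]  node(3,3) S=186.0868 payoff=0.0000 vs cont=1.1112 → 1.1112 [wait]  ⇒ S*(3)=82.5082
t_2: node(2,0) S=94.4859 payoff=29.8841 vs cont=31.8158 → 31.8158 [wait]  node(2,1) S=123.9100 payoff=0.4600 vs cont=14.4644 → 14.4644 [wait]  node(2,2) S=162.4972 payoff=0.0000 vs cont=4.1998 → 4.1998 [wait]  ⇒ S*(2)=-
t_1: node(1,0) S=108.2023 payoff=16.1677 vs cont=23.2736 → 23.2736 [wait]  node(1,1) S=141.8979 payoff=0.0000 vs cont=9.4336 → 9.4336 [wait]  ⇒ S*(1)=-
t_0: node(0,0) S=123.9100 payoff=0.4600 vs cont=16.4710 → 16.4710 [wait]  ⇒ S*(0)=-

price = 16.4710
boundary = - - - 82.5082 72.0489 82.5082 94.4859
tree:
16.4710
23.2736 9.4336
31.8158 14.4644 4.1998
41.8618 21.5034 7.1547 1.1112
52.3211 30.7509 11.9271 2.1702 0.0000
61.4545 41.8618 19.2978 4.2385 0.0000 0.0000
69.4301 52.3211 29.8841 8.2781 0.0000 0.0000 0.0000
76.3946 61.4545 41.8618 16.1677 0.0000 0.0000 0.0000 0.0000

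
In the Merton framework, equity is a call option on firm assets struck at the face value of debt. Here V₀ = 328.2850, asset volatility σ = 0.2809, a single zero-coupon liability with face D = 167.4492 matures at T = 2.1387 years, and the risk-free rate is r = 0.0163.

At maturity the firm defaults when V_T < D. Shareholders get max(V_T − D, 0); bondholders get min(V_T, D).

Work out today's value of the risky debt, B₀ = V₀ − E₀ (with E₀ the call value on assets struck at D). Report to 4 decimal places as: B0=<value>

Work the structural quantities from V₀ = 328.2850 against face 167.4492:
d₁ = [ln(V₀/D) + (r + σ²/2)T] / (σ√T)
   = [ln(328.2850/167.4492) + (0.0163 + 0.5·0.2809²)·2.1387] / (0.2809·√2.1387)
   = [0.673202 + 0.119238] / 0.410796 = 1.929033
d₂ = d₁ − σ√T = 1.929033 − 0.410796 = 1.518236
N(d₁) = 0.973137,  N(d₂) = 0.935523,  e^(−rT) = 0.965740
E₀ = V₀·N(d₁) − D·e^(−rT)·N(d₂)
   = 328.2850·0.973137 − 167.4492·0.965740·0.935523 = 168.180583
B₀ = V₀ − E₀ = 328.2850 − 168.180583 = 160.104417

B0=160.1044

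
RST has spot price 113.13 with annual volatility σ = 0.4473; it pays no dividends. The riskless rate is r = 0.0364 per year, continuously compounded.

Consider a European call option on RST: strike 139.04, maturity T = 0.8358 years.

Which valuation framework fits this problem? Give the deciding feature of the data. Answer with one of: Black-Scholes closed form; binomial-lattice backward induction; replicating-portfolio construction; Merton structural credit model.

Key observation: with RST following a GBM at constant σ and r, the European call struck at 139.04 prices in closed form — nothing here needs a stepwise model or a balance sheet.

framework: Black-Scholes closed form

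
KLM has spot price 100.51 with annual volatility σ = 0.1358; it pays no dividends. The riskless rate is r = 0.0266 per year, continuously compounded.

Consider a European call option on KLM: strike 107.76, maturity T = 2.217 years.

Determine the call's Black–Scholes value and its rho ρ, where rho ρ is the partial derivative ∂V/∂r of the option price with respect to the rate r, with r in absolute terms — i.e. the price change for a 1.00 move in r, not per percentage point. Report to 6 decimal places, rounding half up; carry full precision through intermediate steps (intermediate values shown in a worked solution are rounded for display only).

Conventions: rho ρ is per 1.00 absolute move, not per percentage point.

price = 7.609282
ρ = 98.837224

σ√T = 0.1358·√2.217 = 0.202201
d₁ = (ln(S/K) + (r+σ²/2)T) / (σ√T) = (ln(100.51/107.76) + (0.0266+0.1358²/2)·2.217) / 0.202201 = (-0.069649 + 0.079415) / 0.202201 = 0.048296
d₂ = d₁ − σ√T = 0.048296 − 0.202201 = -0.153905
e^{−rT} = 0.942733
N(d₁) = 0.519260,  N(d₂) = 0.438842
Call price V = S·N(d₁) − K·e^{−rT}·N(d₂) = 52.190799 − 44.581517 = 7.609282
ρ = K·T·e^{−rT}·N(d₂) = 98.837224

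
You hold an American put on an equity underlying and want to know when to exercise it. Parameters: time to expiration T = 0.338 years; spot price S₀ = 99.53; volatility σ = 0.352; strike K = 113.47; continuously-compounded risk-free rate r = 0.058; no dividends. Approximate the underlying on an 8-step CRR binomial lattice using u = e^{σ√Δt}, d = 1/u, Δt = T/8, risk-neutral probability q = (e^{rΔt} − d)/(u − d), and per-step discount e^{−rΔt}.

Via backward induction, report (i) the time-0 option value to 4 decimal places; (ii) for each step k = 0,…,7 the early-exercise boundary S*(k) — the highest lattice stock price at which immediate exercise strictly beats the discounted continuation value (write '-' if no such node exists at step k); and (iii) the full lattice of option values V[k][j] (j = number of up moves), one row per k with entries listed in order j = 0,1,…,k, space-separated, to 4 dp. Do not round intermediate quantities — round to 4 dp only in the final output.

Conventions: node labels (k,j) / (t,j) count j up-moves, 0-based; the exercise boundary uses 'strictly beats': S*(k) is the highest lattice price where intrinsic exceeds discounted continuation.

Δt=0.04225, u=1.07503, d=0.93020, q=0.49886, disc=e^(-rΔt)=0.99755
k=8 terminal: V=max(K-S,0) → 57.6777 48.9909 38.9515 27.3490 13.9400 0.0000 0.0000 0.0000 0.0000
k=7: j=0 S=59.9787 intr=53.4913 cont=53.2136 V=53.4913[EX]; j=1 S=69.3173 intr=44.1527 cont=43.8750 V=44.1527[EX]; j=2 S=80.1100 intr=33.3600 cont=33.0823 V=33.3600[EX]; j=3 S=92.5831 intr=20.8869 cont=20.6092 V=20.8869[EX]; j=4 S=106.9982 intr=6.4718 cont=6.9688 V=6.9688[hold]; j=5 S=123.6578 intr=0.0000 cont=0.0000 V=0.0000[hold]; j=6 S=142.9112 intr=0.0000 cont=0.0000 V=0.0000[hold]; j=7 S=165.1624 intr=0.0000 cont=0.0000 V=0.0000[hold]  S*(7)=92.5831
k=6: j=0 S=64.4791 intr=48.9909 cont=48.7132 V=48.9909[EX]; j=1 S=74.5185 intr=38.9515 cont=38.6738 V=38.9515[EX]; j=2 S=86.1210 intr=27.3490 cont=27.0713 V=27.3490[EX]; j=3 S=99.5300 intr=13.9400 cont=13.9096 V=13.9400[EX]; j=4 S=115.0268 intr=0.0000 cont=3.4838 V=3.4838[hold]; j=5 S=132.9364 intr=0.0000 cont=0.0000 V=0.0000[hold]; j=6 S=153.6345 intr=0.0000 cont=0.0000 V=0.0000[hold]  S*(6)=99.5300
k=5: j=0 S=69.3173 intr=44.1527 cont=43.8750 V=44.1527[EX]; j=1 S=80.1100 intr=33.3600 cont=33.0823 V=33.3600[EX]; j=2 S=92.5831 intr=20.8869 cont=20.6092 V=20.8869[EX]; j=3 S=106.9982 intr=6.4718 cont=8.7025 V=8.7025[hold]; j=4 S=123.6578 intr=0.0000 cont=1.7416 V=1.7416[hold]; j=5 S=142.9112 intr=0.0000 cont=0.0000 V=0.0000[hold]  S*(5)=92.5831
k=4: j=0 S=74.5185 intr=38.9515 cont=38.6738 V=38.9515[EX]; j=1 S=86.1210 intr=27.3490 cont=27.0713 V=27.3490[EX]; j=2 S=99.5300 intr=13.9400 cont=14.7723 V=14.7723[hold]; j=3 S=115.0268 intr=0.0000 cont=5.2172 V=5.2172[hold]; j=4 S=132.9364 intr=0.0000 cont=0.8706 V=0.8706[hold]  S*(4)=86.1210
k=3: j=0 S=80.1100 intr=33.3600 cont=33.0823 V=33.3600[EX]; j=1 S=92.5831 intr=20.8869 cont=21.0234 V=21.0234[hold]; j=2 S=106.9982 intr=6.4718 cont=9.9812 V=9.9812[hold]; j=3 S=123.6578 intr=0.0000 cont=3.0414 V=3.0414[hold]  S*(3)=80.1100
k=2: j=0 S=86.1210 intr=27.3490 cont=27.1392 V=27.3490[EX]; j=1 S=99.5300 intr=13.9400 cont=15.4769 V=15.4769[hold]; j=2 S=115.0268 intr=0.0000 cont=6.5032 V=6.5032[hold]  S*(2)=86.1210
k=1: j=0 S=92.5831 intr=20.8869 cont=21.3740 V=21.3740[hold]; j=1 S=106.9982 intr=6.4718 cont=10.9734 V=10.9734[hold]  S*(1)=-
k=0: j=0 S=99.5300 intr=13.9400 cont=16.1460 V=16.1460[hold]  S*(0)=-

price = 16.1460
boundary = - - 86.1210 80.1100 86.1210 92.5831 99.5300 92.5831
tree:
16.1460
21.3740 10.9734
27.3490 15.4769 6.5032
33.3600 21.0234 9.9812 3.0414
38.9515 27.3490 14.7723 5.2172 0.8706
44.1527 33.3600 20.8869 8.7025 1.7416 0.0000
48.9909 38.9515 27.3490 13.9400 3.4838 0.0000 0.0000
53.4913 44.1527 33.3600 20.8869 6.9688 0.0000 0.0000 0.0000
57.6777 48.9909 38.9515 27.3490 13.9400 0.0000 0.0000 0.0000 0.0000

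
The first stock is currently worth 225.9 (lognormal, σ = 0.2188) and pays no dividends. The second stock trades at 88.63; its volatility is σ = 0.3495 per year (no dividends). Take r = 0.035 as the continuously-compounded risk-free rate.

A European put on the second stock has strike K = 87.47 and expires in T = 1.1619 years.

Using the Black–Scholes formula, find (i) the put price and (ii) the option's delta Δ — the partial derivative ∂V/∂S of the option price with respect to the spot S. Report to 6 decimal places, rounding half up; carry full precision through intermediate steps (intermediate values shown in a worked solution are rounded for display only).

σ√T = 0.3495·√1.1619 = 0.376731
d₁ = (ln(S/K) + (r+σ²/2)T) / (σ√T) = (ln(88.63/87.47) + (0.035+0.3495²/2)·1.1619) / 0.376731 = (0.013175 + 0.111630) / 0.376731 = 0.331282
d₂ = d₁ − σ√T = 0.331282 − 0.376731 = -0.045449
e^{−rT} = 0.960149
N(−d₁) = 0.370216,  N(−d₂) = 0.518125
Put price V = K·e^{−rT}·N(−d₂) − S·N(−d₁) = 43.514378 − 32.812225 = 10.702152
Δ = −N(−d₁) = -0.370216

price = 10.702152
Δ = -0.370216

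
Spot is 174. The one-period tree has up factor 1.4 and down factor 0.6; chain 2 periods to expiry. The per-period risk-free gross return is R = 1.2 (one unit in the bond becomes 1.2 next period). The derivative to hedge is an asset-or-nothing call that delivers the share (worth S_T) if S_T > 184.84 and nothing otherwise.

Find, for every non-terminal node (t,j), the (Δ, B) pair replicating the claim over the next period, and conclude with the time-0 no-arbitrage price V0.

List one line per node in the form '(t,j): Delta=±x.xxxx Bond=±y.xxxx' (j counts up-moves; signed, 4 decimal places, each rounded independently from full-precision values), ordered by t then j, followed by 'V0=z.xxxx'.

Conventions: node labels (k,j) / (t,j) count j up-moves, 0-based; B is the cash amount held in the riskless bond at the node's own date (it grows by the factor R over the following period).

Risk-neutral probability p* = (R−d)/(u−d) = (1.2−0.6)/(1.4−0.6) = 0.7500.
Payoffs at expiry: V(2,0)=0.0000, V(2,1)=0.0000, V(2,2)=341.0400
  t=1,j=0: stock 104.4000 → up 146.1600 (V=0.0000), down 62.6400 (V=0.0000). Price 0.0000; hedge Δ=0.0000, bond B=0.0000.
  t=1,j=1: stock 243.6000 → up 341.0400 (V=341.0400), down 146.1600 (V=0.0000). Price 213.1500; hedge Δ=1.7500, bond B=-213.1500.
  t=0,j=0: stock 174.0000 → up 243.6000 (V=213.1500), down 104.4000 (V=0.0000). Price 133.2188; hedge Δ=1.5312, bond B=-133.2188.
Verification: the root portfolio costs Δ(0,0)·S0 + B(0,0) = 133.2188, matching V0.

(0,0): Delta=1.5312 Bond=-133.2188
(1,0): Delta=0.0000 Bond=0.0000
(1,1): Delta=1.7500 Bond=-213.1500
V0=133.2188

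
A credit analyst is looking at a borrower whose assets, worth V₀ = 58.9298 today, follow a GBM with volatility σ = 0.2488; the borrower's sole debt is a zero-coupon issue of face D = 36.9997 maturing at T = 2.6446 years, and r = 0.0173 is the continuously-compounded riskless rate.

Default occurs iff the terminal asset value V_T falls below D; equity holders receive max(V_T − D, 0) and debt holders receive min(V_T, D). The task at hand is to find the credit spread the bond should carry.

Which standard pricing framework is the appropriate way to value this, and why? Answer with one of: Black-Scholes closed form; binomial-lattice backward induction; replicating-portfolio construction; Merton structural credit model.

Key observation: the asked-for credit quantity lives on the firm's capital structure — asset value, asset volatility, debt face 36.9997 — which is the structural model's domain.

framework: Merton structural credit model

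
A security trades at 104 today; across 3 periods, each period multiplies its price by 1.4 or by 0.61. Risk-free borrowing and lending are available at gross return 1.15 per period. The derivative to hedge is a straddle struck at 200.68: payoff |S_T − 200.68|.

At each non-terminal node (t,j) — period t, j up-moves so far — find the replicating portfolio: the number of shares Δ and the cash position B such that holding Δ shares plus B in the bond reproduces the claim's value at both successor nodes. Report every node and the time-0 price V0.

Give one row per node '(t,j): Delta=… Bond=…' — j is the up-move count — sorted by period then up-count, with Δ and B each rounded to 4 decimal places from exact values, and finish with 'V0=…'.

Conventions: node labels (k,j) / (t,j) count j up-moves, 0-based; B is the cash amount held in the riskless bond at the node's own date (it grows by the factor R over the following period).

Arbitrage-free pricing uses the up-move probability p* = (R−d)/(u−d) = 0.6835, discounting each step at R = 1.15.
Expiry values: V(3,0)=177.0740, V(3,1)=146.5022, V(3,2)=76.3376, V(3,3)=84.6960
  t=2,j=0: stock 38.6984 → up 54.1778 (V=146.5022), down 23.6060 (V=177.0740). Price 135.8059; hedge Δ=-1.0000, bond B=174.5043.
  t=2,j=1: stock 88.8160 → up 124.3424 (V=76.3376), down 54.1778 (V=146.5022). Price 85.6883; hedge Δ=-1.0000, bond B=174.5043.
  t=2,j=2: stock 203.8400 → up 285.3760 (V=84.6960), down 124.3424 (V=76.3376). Price 71.3486; hedge Δ=0.0519, bond B=60.7684.
  t=1,j=0: stock 63.4400 → up 88.8160 (V=85.6883), down 38.6984 (V=135.8059). Price 88.3029; hedge Δ=-1.0000, bond B=151.7429.
  t=1,j=1: stock 145.6000 → up 203.8400 (V=71.3486), down 88.8160 (V=85.6883). Price 65.9883; hedge Δ=-0.1247, bond B=84.1398.
  t=0,j=0: stock 104.0000 → up 145.6000 (V=65.9883), down 63.4400 (V=88.3029). Price 63.5216; hedge Δ=-0.2716, bond B=91.7680.
Sanity check at the root: Δ(0,0)·S0 + B(0,0) reproduces V0 = 63.5216.

(0,0): Delta=-0.2716 Bond=91.7680
(1,0): Delta=-1.0000 Bond=151.7429
(1,1): Delta=-0.1247 Bond=84.1398
(2,0): Delta=-1.0000 Bond=174.5043
(2,1): Delta=-1.0000 Bond=174.5043
(2,2): Delta=0.0519 Bond=60.7684
V0=63.5216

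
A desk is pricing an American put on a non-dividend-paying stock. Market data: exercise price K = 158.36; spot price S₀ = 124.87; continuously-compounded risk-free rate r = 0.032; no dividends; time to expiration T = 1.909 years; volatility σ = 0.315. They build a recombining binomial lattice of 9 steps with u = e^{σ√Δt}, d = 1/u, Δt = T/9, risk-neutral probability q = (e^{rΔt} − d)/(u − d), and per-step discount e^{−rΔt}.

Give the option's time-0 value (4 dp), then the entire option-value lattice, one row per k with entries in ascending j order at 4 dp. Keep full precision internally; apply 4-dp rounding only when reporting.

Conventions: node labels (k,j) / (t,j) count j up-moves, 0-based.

params: Δt=0.21211 u=1.15613 d=0.86496 q=0.48719 e^(-rΔt)=0.99324
t_9 payoffs: 124.5215 113.1305 97.9050 77.5542 50.3528 13.9945 0.0000 0.0000 0.0000 0.0000
k=8: node(8,0) S=39.1216 payoff=119.2384 vs cont=118.1672 → 119.2384 [stop]  node(8,1) S=52.2910 payoff=106.0690 vs cont=104.9978 → 106.0690 [stop]  node(8,2) S=69.8936 payoff=88.4664 vs cont=87.3952 → 88.4664 [stop]  node(8,3) S=93.4217 payoff=64.9383 vs cont=63.8671 → 64.9383 [stop]  node(8,4) S=124.8700 payoff=33.4900 vs cont=32.4188 → 33.4900 [stop]  node(8,5) S=166.9047 payoff=0.0000 vs cont=7.1281 → 7.1281 [wait]  node(8,6) S=223.0894 payoff=0.0000 vs cont=0.0000 → 0.0000 [wait]  node(8,7) S=298.1875 payoff=0.0000 vs cont=0.0000 → 0.0000 [wait]  node(8,8) S=398.5657 payoff=0.0000 vs cont=0.0000 → 0.0000 [wait]
k=7: node(7,0) S=45.2295 payoff=113.1305 vs cont=112.0593 → 113.1305 [stop]  node(7,1) S=60.4550 payoff=97.9050 vs cont=96.8338 → 97.9050 [stop]  node(7,2) S=80.8058 payoff=77.5542 vs cont=76.4830 → 77.5542 [stop]  node(7,3) S=108.0072 payoff=50.3528 vs cont=49.2815 → 50.3528 [stop]  node(7,4) S=144.3655 payoff=13.9945 vs cont=20.5072 → 20.5072 [wait]  node(7,5) S=192.9629 payoff=0.0000 vs cont=3.6306 → 3.6306 [wait]  node(7,6) S=257.9195 payoff=0.0000 vs cont=0.0000 → 0.0000 [wait]  node(7,7) S=344.7424 payoff=0.0000 vs cont=0.0000 → 0.0000 [wait]
k=6: node(6,0) S=52.2910 payoff=106.0690 vs cont=104.9978 → 106.0690 [stop]  node(6,1) S=69.8936 payoff=88.4664 vs cont=87.3952 → 88.4664 [stop]  node(6,2) S=93.4217 payoff=64.9383 vs cont=63.8671 → 64.9383 [stop]  node(6,3) S=124.8700 payoff=33.4900 vs cont=35.5702 → 35.5702 [wait]  node(6,4) S=166.9047 payoff=0.0000 vs cont=12.2021 → 12.2021 [wait]  node(6,5) S=223.0894 payoff=0.0000 vs cont=1.8493 → 1.8493 [wait]  node(6,6) S=298.1875 payoff=0.0000 vs cont=0.0000 → 0.0000 [wait]
k=5: node(5,0) S=60.4550 payoff=97.9050 vs cont=96.8338 → 97.9050 [stop]  node(5,1) S=80.8058 payoff=77.5542 vs cont=76.4830 → 77.5542 [stop]  node(5,2) S=108.0072 payoff=50.3528 vs cont=50.2881 → 50.3528 [stop]  node(5,3) S=144.3655 payoff=13.9945 vs cont=24.0220 → 24.0220 [wait]  node(5,4) S=192.9629 payoff=0.0000 vs cont=7.1099 → 7.1099 [wait]  node(5,5) S=257.9195 payoff=0.0000 vs cont=0.9419 → 0.9419 [wait]
k=4: node(4,0) S=69.8936 payoff=88.4664 vs cont=87.3952 → 88.4664 [stop]  node(4,1) S=93.4217 payoff=64.9383 vs cont=63.8671 → 64.9383 [stop]  node(4,2) S=124.8700 payoff=33.4900 vs cont=37.2709 → 37.2709 [wait]  node(4,3) S=166.9047 payoff=0.0000 vs cont=15.6759 → 15.6759 [wait]  node(4,4) S=223.0894 payoff=0.0000 vs cont=4.0772 → 4.0772 [wait]
k=3: node(3,0) S=80.8058 payoff=77.5542 vs cont=76.4830 → 77.5542 [stop]  node(3,1) S=108.0072 payoff=50.3528 vs cont=51.1111 → 51.1111 [wait]  node(3,2) S=144.3655 payoff=13.9945 vs cont=26.5692 → 26.5692 [wait]  node(3,3) S=192.9629 payoff=0.0000 vs cont=9.9573 → 9.9573 [wait]
k=2: node(2,0) S=93.4217 payoff=64.9383 vs cont=64.2340 → 64.9383 [stop]  node(2,1) S=124.8700 payoff=33.4900 vs cont=38.8898 → 38.8898 [wait]  node(2,2) S=166.9047 payoff=0.0000 vs cont=18.3512 → 18.3512 [wait]
k=1: node(1,0) S=108.0072 payoff=50.3528 vs cont=51.8944 → 51.8944 [wait]  node(1,1) S=144.3655 payoff=13.9945 vs cont=28.6883 → 28.6883 [wait]
k=0: node(0,0) S=124.8700 payoff=33.4900 vs cont=40.3141 → 40.3141 [wait]

price = 40.3141
tree:
40.3141
51.8944 28.6883
64.9383 38.8898 18.3512
77.5542 51.1111 26.5692 9.9573
88.4664 64.9383 37.2709 15.6759 4.0772
97.9050 77.5542 50.3528 24.0220 7.1099 0.9419
106.0690 88.4664 64.9383 35.5702 12.2021 1.8493 0.0000
113.1305 97.9050 77.5542 50.3528 20.5072 3.6306 0.0000 0.0000
119.2384 106.0690 88.4664 64.9383 33.4900 7.1281 0.0000 0.0000 0.0000
124.5215 113.1305 97.9050 77.5542 50.3528 13.9945 0.0000 0.0000 0.0000 0.0000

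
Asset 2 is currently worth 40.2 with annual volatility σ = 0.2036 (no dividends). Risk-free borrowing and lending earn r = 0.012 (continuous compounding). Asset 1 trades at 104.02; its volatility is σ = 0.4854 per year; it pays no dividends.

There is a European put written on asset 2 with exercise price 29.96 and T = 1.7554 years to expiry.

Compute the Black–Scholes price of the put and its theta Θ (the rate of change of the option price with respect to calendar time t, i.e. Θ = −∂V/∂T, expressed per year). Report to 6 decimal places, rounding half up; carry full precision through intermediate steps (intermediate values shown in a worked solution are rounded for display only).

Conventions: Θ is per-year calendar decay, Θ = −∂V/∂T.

σ√T = 0.2036·√1.7554 = 0.269753
d₁ = (ln(S/K) + (r+σ²/2)T) / (σ√T) = (ln(40.2/29.96) + (0.012+0.2036²/2)·1.7554) / 0.269753 = (0.294004 + 0.057448) / 0.269753 = 1.302867
d₂ = d₁ − σ√T = 1.302867 − 0.269753 = 1.033114
e^{−rT} = 0.979156
N(−d₁) = 0.096310,  N(−d₂) = 0.150775
Put price V = K·e^{−rT}·N(−d₂) − S·N(−d₁) = 4.423066 − 3.871666 = 0.551401
φ(d₁) = (1/√(2π))·e^{−d₁²/2} = 0.170730
Θ = −S·φ(d₁)·σ/(2√T) + r·K·e^{−rT}·N(−d₂) = −0.527347 + 0.053077 = -0.474270

price = 0.551401
Θ = -0.474270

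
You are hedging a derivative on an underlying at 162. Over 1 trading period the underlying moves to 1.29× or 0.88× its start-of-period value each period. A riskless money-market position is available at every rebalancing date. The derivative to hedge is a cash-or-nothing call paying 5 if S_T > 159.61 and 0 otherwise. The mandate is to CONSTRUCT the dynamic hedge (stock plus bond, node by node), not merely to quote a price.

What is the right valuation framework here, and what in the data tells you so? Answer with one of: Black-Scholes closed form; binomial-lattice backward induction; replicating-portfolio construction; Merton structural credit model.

framework: replicating-portfolio construction

Key observation: a price alone would not answer the question — the per-node share/bond construction on the spot-162, 1.29/0.88 tree is required, and only the replicating-portfolio method yields it.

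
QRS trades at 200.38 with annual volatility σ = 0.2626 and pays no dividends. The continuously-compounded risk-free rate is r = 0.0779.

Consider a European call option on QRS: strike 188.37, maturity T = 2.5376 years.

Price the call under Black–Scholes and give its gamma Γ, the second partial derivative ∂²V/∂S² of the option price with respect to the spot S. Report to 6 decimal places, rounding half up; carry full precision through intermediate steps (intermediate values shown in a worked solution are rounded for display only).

price = 57.668554
Γ = 0.003374

σ√T = 0.2626·√2.5376 = 0.418318
d₁ = (ln(S/K) + (r+σ²/2)T) / (σ√T) = (ln(200.38/188.37) + (0.0779+0.2626²/2)·2.5376) / 0.418318 = (0.061807 + 0.285174) / 0.418318 = 0.829468
d₂ = d₁ − σ√T = 0.829468 − 0.418318 = 0.411151
e^{−rT} = 0.820633
N(d₁) = 0.796580,  N(d₂) = 0.659519
Call price V = S·N(d₁) − K·e^{−rT}·N(d₂) = 159.618760 − 101.950206 = 57.668554
φ(d₁) = (1/√(2π))·e^{−d₁²/2} = 0.282819
Γ = φ(d₁) / (S·σ·√T) = 0.003374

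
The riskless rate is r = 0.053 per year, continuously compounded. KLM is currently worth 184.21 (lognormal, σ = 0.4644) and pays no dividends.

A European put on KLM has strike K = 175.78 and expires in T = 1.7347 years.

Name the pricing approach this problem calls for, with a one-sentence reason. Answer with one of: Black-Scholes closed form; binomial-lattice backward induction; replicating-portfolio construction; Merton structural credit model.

framework: Black-Scholes closed form

Key observation: the strike-175.78 put on KLM is European-exercise on a continuously-modelled lognormal underlying, so its value is a single closed-form evaluation.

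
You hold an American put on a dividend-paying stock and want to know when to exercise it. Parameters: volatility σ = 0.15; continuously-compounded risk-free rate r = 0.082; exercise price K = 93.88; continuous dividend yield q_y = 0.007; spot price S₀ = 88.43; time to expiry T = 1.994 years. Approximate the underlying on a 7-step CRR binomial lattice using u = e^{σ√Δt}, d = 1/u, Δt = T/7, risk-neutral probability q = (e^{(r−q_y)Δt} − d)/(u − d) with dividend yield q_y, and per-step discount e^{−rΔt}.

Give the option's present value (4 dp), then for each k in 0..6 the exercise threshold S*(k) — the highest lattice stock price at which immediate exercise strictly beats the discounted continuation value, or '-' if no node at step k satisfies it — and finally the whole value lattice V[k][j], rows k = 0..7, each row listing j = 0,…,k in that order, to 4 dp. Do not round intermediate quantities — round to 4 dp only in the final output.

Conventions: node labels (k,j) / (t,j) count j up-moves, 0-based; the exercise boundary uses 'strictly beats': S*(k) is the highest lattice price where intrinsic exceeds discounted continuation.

params: Δt=0.28486 u=1.08335 d=0.92306 q=0.61472 e^(-rΔt)=0.97691
t_7 payoffs: 43.3885 34.6208 24.3306 12.2536 0.0000 0.0000 0.0000 0.0000
t_6: node(6,0) S=54.7000 payoff=39.1800 vs cont=37.1215 → 39.1800 [stop]  node(6,1) S=64.1985 payoff=29.6815 vs cont=27.6420 → 29.6815 [stop]  node(6,2) S=75.3463 payoff=18.5337 vs cont=16.5163 → 18.5337 [stop]  node(6,3) S=88.4300 payoff=5.4500 vs cont=4.6121 → 5.4500 [stop]  node(6,4) S=103.7856 payoff=0.0000 vs cont=0.0000 → 0.0000 [wait]  node(6,5) S=121.8077 payoff=0.0000 vs cont=0.0000 → 0.0000 [wait]  node(6,6) S=142.9592 payoff=0.0000 vs cont=0.0000 → 0.0000 [wait]  ⇒ S*(6)=88.4300
t_5: node(5,0) S=59.2592 payoff=34.6208 vs cont=32.5714 → 34.6208 [stop]  node(5,1) S=69.5494 payoff=24.3306 vs cont=22.3017 → 24.3306 [stop]  node(5,2) S=81.6264 payoff=12.2536 vs cont=10.2487 → 12.2536 [stop]  node(5,3) S=95.8006 payoff=0.0000 vs cont=2.0513 → 2.0513 [wait]  node(5,4) S=112.4361 payoff=0.0000 vs cont=0.0000 → 0.0000 [wait]  node(5,5) S=131.9603 payoff=0.0000 vs cont=0.0000 → 0.0000 [wait]  ⇒ S*(5)=81.6264
t_4: node(4,0) S=64.1985 payoff=29.6815 vs cont=27.6420 → 29.6815 [stop]  node(4,1) S=75.3463 payoff=18.5337 vs cont=16.5163 → 18.5337 [stop]  node(4,2) S=88.4300 payoff=5.4500 vs cont=5.8439 → 5.8439 [wait]  node(4,3) S=103.7856 payoff=0.0000 vs cont=0.7721 → 0.7721 [wait]  node(4,4) S=121.8077 payoff=0.0000 vs cont=0.0000 → 0.0000 [wait]  ⇒ S*(4)=75.3463
t_3: node(3,0) S=69.5494 payoff=24.3306 vs cont=22.3017 → 24.3306 [stop]  node(3,1) S=81.6264 payoff=12.2536 vs cont=10.4853 → 12.2536 [stop]  node(3,2) S=95.8006 payoff=0.0000 vs cont=2.6632 → 2.6632 [wait]  node(3,3) S=112.4361 payoff=0.0000 vs cont=0.2906 → 0.2906 [wait]  ⇒ S*(3)=81.6264
t_2: node(2,0) S=75.3463 payoff=18.5337 vs cont=16.5163 → 18.5337 [stop]  node(2,1) S=88.4300 payoff=5.4500 vs cont=6.2114 → 6.2114 [wait]  node(2,2) S=103.7856 payoff=0.0000 vs cont=1.1769 → 1.1769 [wait]  ⇒ S*(2)=75.3463
t_1: node(1,0) S=81.6264 payoff=12.2536 vs cont=10.7059 → 12.2536 [stop]  node(1,1) S=95.8006 payoff=0.0000 vs cont=3.0447 → 3.0447 [wait]  ⇒ S*(1)=81.6264
t_0: node(0,0) S=88.4300 payoff=5.4500 vs cont=6.4405 → 6.4405 [wait]  ⇒ S*(0)=-

price = 6.4405
boundary = - 81.6264 75.3463 81.6264 75.3463 81.6264 88.4300
tree:
6.4405
12.2536 3.0447
18.5337 6.2114 1.1769
24.3306 12.2536 2.6632 0.2906
29.6815 18.5337 5.8439 0.7721 0.0000
34.6208 24.3306 12.2536 2.0513 0.0000 0.0000
39.1800 29.6815 18.5337 5.4500 0.0000 0.0000 0.0000
43.3885 34.6208 24.3306 12.2536 0.0000 0.0000 0.0000 0.0000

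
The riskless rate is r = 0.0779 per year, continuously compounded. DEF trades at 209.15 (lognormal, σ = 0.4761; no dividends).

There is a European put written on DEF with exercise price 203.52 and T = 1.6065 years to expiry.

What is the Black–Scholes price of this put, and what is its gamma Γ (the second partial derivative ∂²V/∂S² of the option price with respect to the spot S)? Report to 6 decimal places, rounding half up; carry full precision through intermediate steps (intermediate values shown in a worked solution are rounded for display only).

σ√T = 0.4761·√1.6065 = 0.603446
d₁ = (ln(S/K) + (r+σ²/2)T) / (σ√T) = (ln(209.15/203.52) + (0.0779+0.4761²/2)·1.6065) / 0.603446 = (0.027287 + 0.307220) / 0.603446 = 0.554328
d₂ = d₁ − σ√T = 0.554328 − 0.603446 = -0.049118
e^{−rT} = 0.882368
N(−d₁) = 0.289677,  N(−d₂) = 0.519587
Put price V = K·e^{−rT}·N(−d₂) − S·N(−d₁) = 93.307211 − 60.585950 = 32.721261
φ(d₁) = (1/√(2π))·e^{−d₁²/2} = 0.342125
Γ = φ(d₁) / (S·σ·√T) = 0.002711

price = 32.721261
Γ = 0.002711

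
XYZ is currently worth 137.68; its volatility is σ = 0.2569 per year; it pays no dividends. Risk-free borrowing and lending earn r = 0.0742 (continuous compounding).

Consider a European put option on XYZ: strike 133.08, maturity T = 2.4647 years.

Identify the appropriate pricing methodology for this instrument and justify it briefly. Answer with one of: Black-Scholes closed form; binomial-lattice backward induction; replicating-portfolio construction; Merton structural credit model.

framework: Black-Scholes closed form

Key observation: the instrument is a plain European put (strike 133.08) on a lognormal asset; the exact continuous-time formula applies directly.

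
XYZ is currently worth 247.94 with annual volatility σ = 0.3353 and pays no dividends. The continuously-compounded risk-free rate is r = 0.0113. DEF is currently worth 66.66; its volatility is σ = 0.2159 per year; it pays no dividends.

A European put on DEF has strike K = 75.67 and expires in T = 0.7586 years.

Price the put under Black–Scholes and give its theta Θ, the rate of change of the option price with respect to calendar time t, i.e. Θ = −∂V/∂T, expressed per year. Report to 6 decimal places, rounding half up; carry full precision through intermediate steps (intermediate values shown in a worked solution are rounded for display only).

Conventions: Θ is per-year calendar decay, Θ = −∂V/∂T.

σ√T = 0.2159·√0.7586 = 0.188044
d₁ = (ln(S/K) + (r+σ²/2)T) / (σ√T) = (ln(66.66/75.67) + (0.0113+0.2159²/2)·0.7586) / 0.188044 = (-0.126777 + 0.026252) / 0.188044 = -0.534579
d₂ = d₁ − σ√T = -0.534579 − 0.188044 = -0.722623
e^{−rT} = 0.991464
N(−d₁) = 0.703530,  N(−d₂) = 0.765044
Put price V = K·e^{−rT}·N(−d₂) − S·N(−d₁) = 57.396764 − 46.897278 = 10.499486
φ(d₁) = (1/√(2π))·e^{−d₁²/2} = 0.345824
Θ = −S·φ(d₁)·σ/(2√T) + r·K·e^{−rT}·N(−d₂) = −2.857172 + 0.648583 = -2.208589

price = 10.499486
Θ = -2.208589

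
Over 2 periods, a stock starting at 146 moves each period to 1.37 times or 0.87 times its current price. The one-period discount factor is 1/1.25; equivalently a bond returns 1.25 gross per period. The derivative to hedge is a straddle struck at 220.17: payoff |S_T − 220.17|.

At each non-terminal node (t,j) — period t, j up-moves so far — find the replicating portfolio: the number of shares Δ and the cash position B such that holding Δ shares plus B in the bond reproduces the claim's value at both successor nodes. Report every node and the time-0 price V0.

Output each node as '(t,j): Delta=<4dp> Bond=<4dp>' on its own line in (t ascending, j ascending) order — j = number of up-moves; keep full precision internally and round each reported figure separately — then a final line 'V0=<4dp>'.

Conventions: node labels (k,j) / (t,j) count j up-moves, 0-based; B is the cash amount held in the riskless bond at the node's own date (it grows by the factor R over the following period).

Since d<R<u, set p* = (R−d)/(u−d) = 0.7600; price each node as the discounted p*-expectation of its children.
Terminal payoffs: V(2,0)=109.6626, V(2,1)=46.1526, V(2,2)=53.8574
(1,0): S=127.0200. Δ = (V_up−V_dn)/(S_up−S_dn) = (46.1526−109.6626)/(174.0174−110.5074) = -1.0000. V = [p*·46.1526 + (1−p*)·109.6626]/1.25 = 49.1160. B = V − Δ·S = 176.1360.
(1,1): S=200.0200. Δ = (V_up−V_dn)/(S_up−S_dn) = (53.8574−46.1526)/(274.0274−174.0174) = 0.0770. V = [p*·53.8574 + (1−p*)·46.1526]/1.25 = 41.6066. B = V − Δ·S = 26.1970.
(0,0): S=146.0000. Δ = (V_up−V_dn)/(S_up−S_dn) = (41.6066−49.1160)/(200.0200−127.0200) = -0.1029. V = [p*·41.6066 + (1−p*)·49.1160]/1.25 = 34.7271. B = V − Δ·S = 49.7459.
Verification: the root portfolio costs Δ(0,0)·S0 + B(0,0) = 34.7271, matching V0.

(0,0): Delta=-0.1029 Bond=49.7459
(1,0): Delta=-1.0000 Bond=176.1360
(1,1): Delta=0.0770 Bond=26.1970
V0=34.7271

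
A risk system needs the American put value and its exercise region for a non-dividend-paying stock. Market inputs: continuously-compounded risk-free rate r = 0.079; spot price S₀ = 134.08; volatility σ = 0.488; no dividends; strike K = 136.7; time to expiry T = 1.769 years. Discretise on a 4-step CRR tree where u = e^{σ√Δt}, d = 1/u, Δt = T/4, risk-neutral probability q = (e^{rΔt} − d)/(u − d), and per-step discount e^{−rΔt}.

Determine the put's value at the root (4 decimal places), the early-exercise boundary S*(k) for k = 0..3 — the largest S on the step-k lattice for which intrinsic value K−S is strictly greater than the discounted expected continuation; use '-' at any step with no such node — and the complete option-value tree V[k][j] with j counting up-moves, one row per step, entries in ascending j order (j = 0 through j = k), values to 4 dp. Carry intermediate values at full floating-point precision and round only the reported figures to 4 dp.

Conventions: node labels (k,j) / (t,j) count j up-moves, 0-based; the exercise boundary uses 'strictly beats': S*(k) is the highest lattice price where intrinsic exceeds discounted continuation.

params: Δt=0.44225 u=1.38338 d=0.72287 q=0.47340 e^(-rΔt)=0.96567
t_4 payoffs: 100.0901 66.6382 2.6200 0.0000 0.0000
t_3: node(3,0) S=50.6454 payoff=86.0546 vs cont=81.3610 → 86.0546 [stop]  node(3,1) S=96.9221 payoff=39.7779 vs cont=35.0844 → 39.7779 [stop]  node(3,2) S=185.4835 payoff=0.0000 vs cont=1.3323 → 1.3323 [wait]  node(3,3) S=354.9668 payoff=0.0000 vs cont=0.0000 → 0.0000 [wait]  ⇒ S*(3)=96.9221
t_2: node(2,0) S=70.0618 payoff=66.6382 vs cont=61.9446 → 66.6382 [stop]  node(2,1) S=134.0800 payoff=2.6200 vs cont=20.8368 → 20.8368 [wait]  node(2,2) S=256.5940 payoff=0.0000 vs cont=0.6775 → 0.6775 [wait]  ⇒ S*(2)=70.0618
t_1: node(1,0) S=96.9221 payoff=39.7779 vs cont=43.4122 → 43.4122 [wait]  node(1,1) S=185.4835 payoff=0.0000 vs cont=10.9056 → 10.9056 [wait]  ⇒ S*(1)=-
t_0: node(0,0) S=134.0800 payoff=2.6200 vs cont=27.0613 → 27.0613 [wait]  ⇒ S*(0)=-

price = 27.0613
boundary = - - 70.0618 96.9221
tree:
27.0613
43.4122 10.9056
66.6382 20.8368 0.6775
86.0546 39.7779 1.3323 0.0000
100.0901 66.6382 2.6200 0.0000 0.0000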